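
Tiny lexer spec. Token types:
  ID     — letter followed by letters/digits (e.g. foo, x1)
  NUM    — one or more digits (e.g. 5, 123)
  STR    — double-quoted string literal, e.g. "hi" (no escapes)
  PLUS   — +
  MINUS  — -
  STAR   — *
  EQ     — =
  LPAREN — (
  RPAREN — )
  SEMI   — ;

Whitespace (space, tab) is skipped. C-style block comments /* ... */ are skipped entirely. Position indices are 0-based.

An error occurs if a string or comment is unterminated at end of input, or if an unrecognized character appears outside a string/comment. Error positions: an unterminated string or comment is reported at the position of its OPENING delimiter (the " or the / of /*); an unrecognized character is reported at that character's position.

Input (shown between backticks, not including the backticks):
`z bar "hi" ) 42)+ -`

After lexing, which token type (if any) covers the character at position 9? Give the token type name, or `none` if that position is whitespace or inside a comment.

Answer: STR

Derivation:
pos=0: emit ID 'z' (now at pos=1)
pos=2: emit ID 'bar' (now at pos=5)
pos=6: enter STRING mode
pos=6: emit STR "hi" (now at pos=10)
pos=11: emit RPAREN ')'
pos=13: emit NUM '42' (now at pos=15)
pos=15: emit RPAREN ')'
pos=16: emit PLUS '+'
pos=18: emit MINUS '-'
DONE. 8 tokens: [ID, ID, STR, RPAREN, NUM, RPAREN, PLUS, MINUS]
Position 9: char is '"' -> STR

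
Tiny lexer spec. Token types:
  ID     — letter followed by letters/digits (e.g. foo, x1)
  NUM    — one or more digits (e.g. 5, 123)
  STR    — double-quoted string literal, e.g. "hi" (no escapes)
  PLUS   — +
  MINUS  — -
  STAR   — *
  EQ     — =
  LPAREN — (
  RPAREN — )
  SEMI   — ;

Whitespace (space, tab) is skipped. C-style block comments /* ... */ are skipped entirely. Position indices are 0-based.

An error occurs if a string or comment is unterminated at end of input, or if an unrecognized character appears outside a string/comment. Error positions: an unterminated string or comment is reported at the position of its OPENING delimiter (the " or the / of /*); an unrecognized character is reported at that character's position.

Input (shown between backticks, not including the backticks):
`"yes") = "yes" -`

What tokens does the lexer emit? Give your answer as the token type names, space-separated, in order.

Answer: STR RPAREN EQ STR MINUS

Derivation:
pos=0: enter STRING mode
pos=0: emit STR "yes" (now at pos=5)
pos=5: emit RPAREN ')'
pos=7: emit EQ '='
pos=9: enter STRING mode
pos=9: emit STR "yes" (now at pos=14)
pos=15: emit MINUS '-'
DONE. 5 tokens: [STR, RPAREN, EQ, STR, MINUS]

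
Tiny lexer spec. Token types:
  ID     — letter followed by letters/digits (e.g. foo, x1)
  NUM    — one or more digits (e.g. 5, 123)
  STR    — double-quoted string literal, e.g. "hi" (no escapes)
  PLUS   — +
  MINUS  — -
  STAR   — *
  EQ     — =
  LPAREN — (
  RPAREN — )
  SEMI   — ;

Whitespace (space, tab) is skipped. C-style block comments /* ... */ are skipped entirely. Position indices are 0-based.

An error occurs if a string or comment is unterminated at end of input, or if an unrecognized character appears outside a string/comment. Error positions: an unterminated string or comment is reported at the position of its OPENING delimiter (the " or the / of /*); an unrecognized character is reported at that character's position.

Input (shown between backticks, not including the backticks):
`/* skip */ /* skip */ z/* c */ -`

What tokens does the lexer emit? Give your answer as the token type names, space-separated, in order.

Answer: ID MINUS

Derivation:
pos=0: enter COMMENT mode (saw '/*')
exit COMMENT mode (now at pos=10)
pos=11: enter COMMENT mode (saw '/*')
exit COMMENT mode (now at pos=21)
pos=22: emit ID 'z' (now at pos=23)
pos=23: enter COMMENT mode (saw '/*')
exit COMMENT mode (now at pos=30)
pos=31: emit MINUS '-'
DONE. 2 tokens: [ID, MINUS]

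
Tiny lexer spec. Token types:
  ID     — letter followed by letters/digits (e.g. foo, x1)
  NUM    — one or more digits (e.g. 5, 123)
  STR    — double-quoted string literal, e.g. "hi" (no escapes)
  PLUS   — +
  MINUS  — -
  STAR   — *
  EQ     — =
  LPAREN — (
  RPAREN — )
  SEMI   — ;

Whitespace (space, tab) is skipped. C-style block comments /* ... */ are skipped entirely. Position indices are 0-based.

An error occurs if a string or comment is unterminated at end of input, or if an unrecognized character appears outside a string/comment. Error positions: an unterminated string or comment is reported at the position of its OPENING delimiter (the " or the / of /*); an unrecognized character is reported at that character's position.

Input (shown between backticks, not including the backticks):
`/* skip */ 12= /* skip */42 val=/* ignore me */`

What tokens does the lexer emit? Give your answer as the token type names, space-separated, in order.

Answer: NUM EQ NUM ID EQ

Derivation:
pos=0: enter COMMENT mode (saw '/*')
exit COMMENT mode (now at pos=10)
pos=11: emit NUM '12' (now at pos=13)
pos=13: emit EQ '='
pos=15: enter COMMENT mode (saw '/*')
exit COMMENT mode (now at pos=25)
pos=25: emit NUM '42' (now at pos=27)
pos=28: emit ID 'val' (now at pos=31)
pos=31: emit EQ '='
pos=32: enter COMMENT mode (saw '/*')
exit COMMENT mode (now at pos=47)
DONE. 5 tokens: [NUM, EQ, NUM, ID, EQ]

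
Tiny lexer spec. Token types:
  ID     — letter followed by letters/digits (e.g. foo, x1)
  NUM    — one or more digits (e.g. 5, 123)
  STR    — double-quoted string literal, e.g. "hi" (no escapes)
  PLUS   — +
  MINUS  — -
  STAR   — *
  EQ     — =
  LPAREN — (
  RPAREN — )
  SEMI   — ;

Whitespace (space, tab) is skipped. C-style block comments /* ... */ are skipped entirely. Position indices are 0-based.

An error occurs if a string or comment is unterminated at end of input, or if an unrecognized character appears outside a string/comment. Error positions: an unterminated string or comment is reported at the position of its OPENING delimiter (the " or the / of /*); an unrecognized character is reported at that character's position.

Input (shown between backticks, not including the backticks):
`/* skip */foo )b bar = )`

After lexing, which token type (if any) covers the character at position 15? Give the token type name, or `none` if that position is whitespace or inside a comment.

pos=0: enter COMMENT mode (saw '/*')
exit COMMENT mode (now at pos=10)
pos=10: emit ID 'foo' (now at pos=13)
pos=14: emit RPAREN ')'
pos=15: emit ID 'b' (now at pos=16)
pos=17: emit ID 'bar' (now at pos=20)
pos=21: emit EQ '='
pos=23: emit RPAREN ')'
DONE. 6 tokens: [ID, RPAREN, ID, ID, EQ, RPAREN]
Position 15: char is 'b' -> ID

Answer: ID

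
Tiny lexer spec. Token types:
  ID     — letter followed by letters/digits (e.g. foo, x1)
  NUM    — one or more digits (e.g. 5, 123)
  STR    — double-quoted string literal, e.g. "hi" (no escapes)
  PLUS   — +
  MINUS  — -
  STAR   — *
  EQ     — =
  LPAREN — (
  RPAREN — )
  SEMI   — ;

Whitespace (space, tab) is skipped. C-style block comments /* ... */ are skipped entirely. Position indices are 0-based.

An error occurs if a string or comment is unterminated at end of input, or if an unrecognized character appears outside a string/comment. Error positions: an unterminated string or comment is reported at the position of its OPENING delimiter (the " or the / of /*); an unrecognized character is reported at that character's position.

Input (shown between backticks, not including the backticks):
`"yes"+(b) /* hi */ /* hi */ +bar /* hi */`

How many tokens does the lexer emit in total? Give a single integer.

Answer: 7

Derivation:
pos=0: enter STRING mode
pos=0: emit STR "yes" (now at pos=5)
pos=5: emit PLUS '+'
pos=6: emit LPAREN '('
pos=7: emit ID 'b' (now at pos=8)
pos=8: emit RPAREN ')'
pos=10: enter COMMENT mode (saw '/*')
exit COMMENT mode (now at pos=18)
pos=19: enter COMMENT mode (saw '/*')
exit COMMENT mode (now at pos=27)
pos=28: emit PLUS '+'
pos=29: emit ID 'bar' (now at pos=32)
pos=33: enter COMMENT mode (saw '/*')
exit COMMENT mode (now at pos=41)
DONE. 7 tokens: [STR, PLUS, LPAREN, ID, RPAREN, PLUS, ID]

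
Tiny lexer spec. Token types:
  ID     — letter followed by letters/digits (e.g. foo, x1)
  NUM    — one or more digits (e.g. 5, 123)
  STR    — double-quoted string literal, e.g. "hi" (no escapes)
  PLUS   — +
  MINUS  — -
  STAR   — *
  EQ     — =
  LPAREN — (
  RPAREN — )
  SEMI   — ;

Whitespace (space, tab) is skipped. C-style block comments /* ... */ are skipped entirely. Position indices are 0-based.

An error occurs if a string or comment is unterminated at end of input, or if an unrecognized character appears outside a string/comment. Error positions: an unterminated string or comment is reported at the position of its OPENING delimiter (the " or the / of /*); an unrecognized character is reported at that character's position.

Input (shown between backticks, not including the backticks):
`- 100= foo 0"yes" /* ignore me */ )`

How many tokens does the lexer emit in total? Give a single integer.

pos=0: emit MINUS '-'
pos=2: emit NUM '100' (now at pos=5)
pos=5: emit EQ '='
pos=7: emit ID 'foo' (now at pos=10)
pos=11: emit NUM '0' (now at pos=12)
pos=12: enter STRING mode
pos=12: emit STR "yes" (now at pos=17)
pos=18: enter COMMENT mode (saw '/*')
exit COMMENT mode (now at pos=33)
pos=34: emit RPAREN ')'
DONE. 7 tokens: [MINUS, NUM, EQ, ID, NUM, STR, RPAREN]

Answer: 7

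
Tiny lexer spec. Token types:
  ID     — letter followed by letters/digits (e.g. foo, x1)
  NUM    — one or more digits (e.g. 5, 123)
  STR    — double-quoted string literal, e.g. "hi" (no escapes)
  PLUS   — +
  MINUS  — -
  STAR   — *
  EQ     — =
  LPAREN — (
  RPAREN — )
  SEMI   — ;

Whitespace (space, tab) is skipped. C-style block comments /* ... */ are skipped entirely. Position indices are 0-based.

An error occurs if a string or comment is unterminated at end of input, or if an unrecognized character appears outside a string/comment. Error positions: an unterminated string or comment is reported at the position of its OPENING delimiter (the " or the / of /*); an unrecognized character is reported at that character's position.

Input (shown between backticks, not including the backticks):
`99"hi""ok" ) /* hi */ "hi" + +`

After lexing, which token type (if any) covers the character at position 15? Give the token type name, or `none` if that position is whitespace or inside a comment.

Answer: none

Derivation:
pos=0: emit NUM '99' (now at pos=2)
pos=2: enter STRING mode
pos=2: emit STR "hi" (now at pos=6)
pos=6: enter STRING mode
pos=6: emit STR "ok" (now at pos=10)
pos=11: emit RPAREN ')'
pos=13: enter COMMENT mode (saw '/*')
exit COMMENT mode (now at pos=21)
pos=22: enter STRING mode
pos=22: emit STR "hi" (now at pos=26)
pos=27: emit PLUS '+'
pos=29: emit PLUS '+'
DONE. 7 tokens: [NUM, STR, STR, RPAREN, STR, PLUS, PLUS]
Position 15: char is ' ' -> none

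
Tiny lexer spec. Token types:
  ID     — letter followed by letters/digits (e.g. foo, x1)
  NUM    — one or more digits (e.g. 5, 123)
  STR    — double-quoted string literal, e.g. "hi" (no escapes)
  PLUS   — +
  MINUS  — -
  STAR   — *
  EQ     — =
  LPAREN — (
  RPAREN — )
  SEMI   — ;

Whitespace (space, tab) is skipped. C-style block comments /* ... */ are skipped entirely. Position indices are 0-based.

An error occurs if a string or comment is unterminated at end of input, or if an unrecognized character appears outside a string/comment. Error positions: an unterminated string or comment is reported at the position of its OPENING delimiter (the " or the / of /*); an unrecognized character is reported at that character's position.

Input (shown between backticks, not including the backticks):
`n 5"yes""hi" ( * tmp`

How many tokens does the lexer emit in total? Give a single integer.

Answer: 7

Derivation:
pos=0: emit ID 'n' (now at pos=1)
pos=2: emit NUM '5' (now at pos=3)
pos=3: enter STRING mode
pos=3: emit STR "yes" (now at pos=8)
pos=8: enter STRING mode
pos=8: emit STR "hi" (now at pos=12)
pos=13: emit LPAREN '('
pos=15: emit STAR '*'
pos=17: emit ID 'tmp' (now at pos=20)
DONE. 7 tokens: [ID, NUM, STR, STR, LPAREN, STAR, ID]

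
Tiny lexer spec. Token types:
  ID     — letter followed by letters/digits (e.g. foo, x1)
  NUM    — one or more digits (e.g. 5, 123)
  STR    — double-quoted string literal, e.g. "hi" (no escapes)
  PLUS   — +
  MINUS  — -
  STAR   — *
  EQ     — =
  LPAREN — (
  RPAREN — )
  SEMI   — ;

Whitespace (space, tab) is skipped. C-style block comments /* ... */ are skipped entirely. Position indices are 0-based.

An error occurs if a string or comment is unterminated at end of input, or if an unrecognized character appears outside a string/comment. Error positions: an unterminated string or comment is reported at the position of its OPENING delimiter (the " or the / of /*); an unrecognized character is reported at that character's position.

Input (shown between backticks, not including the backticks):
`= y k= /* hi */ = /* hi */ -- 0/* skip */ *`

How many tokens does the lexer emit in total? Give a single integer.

Answer: 9

Derivation:
pos=0: emit EQ '='
pos=2: emit ID 'y' (now at pos=3)
pos=4: emit ID 'k' (now at pos=5)
pos=5: emit EQ '='
pos=7: enter COMMENT mode (saw '/*')
exit COMMENT mode (now at pos=15)
pos=16: emit EQ '='
pos=18: enter COMMENT mode (saw '/*')
exit COMMENT mode (now at pos=26)
pos=27: emit MINUS '-'
pos=28: emit MINUS '-'
pos=30: emit NUM '0' (now at pos=31)
pos=31: enter COMMENT mode (saw '/*')
exit COMMENT mode (now at pos=41)
pos=42: emit STAR '*'
DONE. 9 tokens: [EQ, ID, ID, EQ, EQ, MINUS, MINUS, NUM, STAR]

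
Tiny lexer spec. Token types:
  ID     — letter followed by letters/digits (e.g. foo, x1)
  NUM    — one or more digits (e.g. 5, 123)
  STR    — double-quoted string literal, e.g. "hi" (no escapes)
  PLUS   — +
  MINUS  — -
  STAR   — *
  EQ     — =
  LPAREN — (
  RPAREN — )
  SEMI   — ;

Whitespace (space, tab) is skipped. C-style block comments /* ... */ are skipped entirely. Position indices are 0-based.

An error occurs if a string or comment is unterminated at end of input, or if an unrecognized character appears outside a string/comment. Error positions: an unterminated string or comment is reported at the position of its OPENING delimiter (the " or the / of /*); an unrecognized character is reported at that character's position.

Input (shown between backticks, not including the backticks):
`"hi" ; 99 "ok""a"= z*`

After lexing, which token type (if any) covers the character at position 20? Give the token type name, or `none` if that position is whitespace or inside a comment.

Answer: STAR

Derivation:
pos=0: enter STRING mode
pos=0: emit STR "hi" (now at pos=4)
pos=5: emit SEMI ';'
pos=7: emit NUM '99' (now at pos=9)
pos=10: enter STRING mode
pos=10: emit STR "ok" (now at pos=14)
pos=14: enter STRING mode
pos=14: emit STR "a" (now at pos=17)
pos=17: emit EQ '='
pos=19: emit ID 'z' (now at pos=20)
pos=20: emit STAR '*'
DONE. 8 tokens: [STR, SEMI, NUM, STR, STR, EQ, ID, STAR]
Position 20: char is '*' -> STAR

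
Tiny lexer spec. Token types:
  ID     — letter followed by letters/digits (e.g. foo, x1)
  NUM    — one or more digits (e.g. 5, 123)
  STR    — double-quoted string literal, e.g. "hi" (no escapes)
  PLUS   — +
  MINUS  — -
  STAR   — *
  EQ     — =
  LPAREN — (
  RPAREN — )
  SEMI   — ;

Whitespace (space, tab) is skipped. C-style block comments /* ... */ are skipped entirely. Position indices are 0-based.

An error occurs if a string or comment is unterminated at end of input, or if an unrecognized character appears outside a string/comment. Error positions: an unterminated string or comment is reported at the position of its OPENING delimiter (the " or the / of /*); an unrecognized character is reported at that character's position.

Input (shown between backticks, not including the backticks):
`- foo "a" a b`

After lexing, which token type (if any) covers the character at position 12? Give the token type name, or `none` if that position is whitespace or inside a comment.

Answer: ID

Derivation:
pos=0: emit MINUS '-'
pos=2: emit ID 'foo' (now at pos=5)
pos=6: enter STRING mode
pos=6: emit STR "a" (now at pos=9)
pos=10: emit ID 'a' (now at pos=11)
pos=12: emit ID 'b' (now at pos=13)
DONE. 5 tokens: [MINUS, ID, STR, ID, ID]
Position 12: char is 'b' -> ID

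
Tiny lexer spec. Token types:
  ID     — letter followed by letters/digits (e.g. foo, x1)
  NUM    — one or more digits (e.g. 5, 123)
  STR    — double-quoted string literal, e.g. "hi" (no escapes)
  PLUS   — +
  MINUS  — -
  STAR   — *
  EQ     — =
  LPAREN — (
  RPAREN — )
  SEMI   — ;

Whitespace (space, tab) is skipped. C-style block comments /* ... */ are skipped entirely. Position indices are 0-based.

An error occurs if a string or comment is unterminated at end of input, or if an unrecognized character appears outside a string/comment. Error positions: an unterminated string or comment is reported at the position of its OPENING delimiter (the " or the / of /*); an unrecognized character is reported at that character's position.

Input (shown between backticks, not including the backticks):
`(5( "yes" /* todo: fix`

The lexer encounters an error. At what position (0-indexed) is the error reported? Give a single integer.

pos=0: emit LPAREN '('
pos=1: emit NUM '5' (now at pos=2)
pos=2: emit LPAREN '('
pos=4: enter STRING mode
pos=4: emit STR "yes" (now at pos=9)
pos=10: enter COMMENT mode (saw '/*')
pos=10: ERROR — unterminated comment (reached EOF)

Answer: 10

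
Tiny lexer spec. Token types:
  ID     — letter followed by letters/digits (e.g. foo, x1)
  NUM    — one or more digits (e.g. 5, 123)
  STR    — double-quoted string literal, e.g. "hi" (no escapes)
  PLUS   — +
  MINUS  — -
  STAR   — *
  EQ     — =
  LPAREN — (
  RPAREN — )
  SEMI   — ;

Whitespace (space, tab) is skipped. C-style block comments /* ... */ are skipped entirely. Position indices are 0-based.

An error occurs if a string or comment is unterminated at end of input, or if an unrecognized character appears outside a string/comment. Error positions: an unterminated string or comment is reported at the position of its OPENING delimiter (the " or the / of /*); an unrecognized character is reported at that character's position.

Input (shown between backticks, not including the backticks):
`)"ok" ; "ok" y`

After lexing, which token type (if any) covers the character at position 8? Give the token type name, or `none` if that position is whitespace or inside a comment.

pos=0: emit RPAREN ')'
pos=1: enter STRING mode
pos=1: emit STR "ok" (now at pos=5)
pos=6: emit SEMI ';'
pos=8: enter STRING mode
pos=8: emit STR "ok" (now at pos=12)
pos=13: emit ID 'y' (now at pos=14)
DONE. 5 tokens: [RPAREN, STR, SEMI, STR, ID]
Position 8: char is '"' -> STR

Answer: STR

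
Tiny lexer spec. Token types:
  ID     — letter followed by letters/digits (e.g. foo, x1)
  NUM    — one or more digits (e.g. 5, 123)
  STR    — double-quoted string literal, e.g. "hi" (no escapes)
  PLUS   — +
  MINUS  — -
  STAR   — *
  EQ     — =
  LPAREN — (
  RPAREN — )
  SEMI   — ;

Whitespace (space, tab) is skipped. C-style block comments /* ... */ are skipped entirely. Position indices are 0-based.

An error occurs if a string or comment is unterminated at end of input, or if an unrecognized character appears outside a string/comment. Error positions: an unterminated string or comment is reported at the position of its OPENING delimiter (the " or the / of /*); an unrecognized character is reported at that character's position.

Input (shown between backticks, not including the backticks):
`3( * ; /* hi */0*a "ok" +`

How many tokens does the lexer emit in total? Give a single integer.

Answer: 9

Derivation:
pos=0: emit NUM '3' (now at pos=1)
pos=1: emit LPAREN '('
pos=3: emit STAR '*'
pos=5: emit SEMI ';'
pos=7: enter COMMENT mode (saw '/*')
exit COMMENT mode (now at pos=15)
pos=15: emit NUM '0' (now at pos=16)
pos=16: emit STAR '*'
pos=17: emit ID 'a' (now at pos=18)
pos=19: enter STRING mode
pos=19: emit STR "ok" (now at pos=23)
pos=24: emit PLUS '+'
DONE. 9 tokens: [NUM, LPAREN, STAR, SEMI, NUM, STAR, ID, STR, PLUS]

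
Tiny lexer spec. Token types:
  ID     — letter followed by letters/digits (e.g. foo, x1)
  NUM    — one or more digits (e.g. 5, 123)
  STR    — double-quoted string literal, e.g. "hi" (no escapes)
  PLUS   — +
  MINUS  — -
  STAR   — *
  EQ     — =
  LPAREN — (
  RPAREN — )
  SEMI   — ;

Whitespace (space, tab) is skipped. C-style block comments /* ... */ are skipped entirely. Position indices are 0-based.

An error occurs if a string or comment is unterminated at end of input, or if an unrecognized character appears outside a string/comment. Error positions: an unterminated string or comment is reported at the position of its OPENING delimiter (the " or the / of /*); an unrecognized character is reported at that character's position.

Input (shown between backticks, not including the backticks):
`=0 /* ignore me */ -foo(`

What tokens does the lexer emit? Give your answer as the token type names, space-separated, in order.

Answer: EQ NUM MINUS ID LPAREN

Derivation:
pos=0: emit EQ '='
pos=1: emit NUM '0' (now at pos=2)
pos=3: enter COMMENT mode (saw '/*')
exit COMMENT mode (now at pos=18)
pos=19: emit MINUS '-'
pos=20: emit ID 'foo' (now at pos=23)
pos=23: emit LPAREN '('
DONE. 5 tokens: [EQ, NUM, MINUS, ID, LPAREN]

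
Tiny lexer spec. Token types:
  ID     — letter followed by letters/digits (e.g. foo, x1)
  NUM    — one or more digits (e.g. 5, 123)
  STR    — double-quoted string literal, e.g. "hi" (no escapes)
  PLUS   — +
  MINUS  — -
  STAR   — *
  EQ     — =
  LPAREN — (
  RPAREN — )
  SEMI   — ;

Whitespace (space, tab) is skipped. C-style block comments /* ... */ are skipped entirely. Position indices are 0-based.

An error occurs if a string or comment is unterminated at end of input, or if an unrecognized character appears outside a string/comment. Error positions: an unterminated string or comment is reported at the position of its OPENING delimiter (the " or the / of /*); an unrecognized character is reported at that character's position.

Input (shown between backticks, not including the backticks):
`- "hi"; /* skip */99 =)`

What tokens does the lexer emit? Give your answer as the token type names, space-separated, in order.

Answer: MINUS STR SEMI NUM EQ RPAREN

Derivation:
pos=0: emit MINUS '-'
pos=2: enter STRING mode
pos=2: emit STR "hi" (now at pos=6)
pos=6: emit SEMI ';'
pos=8: enter COMMENT mode (saw '/*')
exit COMMENT mode (now at pos=18)
pos=18: emit NUM '99' (now at pos=20)
pos=21: emit EQ '='
pos=22: emit RPAREN ')'
DONE. 6 tokens: [MINUS, STR, SEMI, NUM, EQ, RPAREN]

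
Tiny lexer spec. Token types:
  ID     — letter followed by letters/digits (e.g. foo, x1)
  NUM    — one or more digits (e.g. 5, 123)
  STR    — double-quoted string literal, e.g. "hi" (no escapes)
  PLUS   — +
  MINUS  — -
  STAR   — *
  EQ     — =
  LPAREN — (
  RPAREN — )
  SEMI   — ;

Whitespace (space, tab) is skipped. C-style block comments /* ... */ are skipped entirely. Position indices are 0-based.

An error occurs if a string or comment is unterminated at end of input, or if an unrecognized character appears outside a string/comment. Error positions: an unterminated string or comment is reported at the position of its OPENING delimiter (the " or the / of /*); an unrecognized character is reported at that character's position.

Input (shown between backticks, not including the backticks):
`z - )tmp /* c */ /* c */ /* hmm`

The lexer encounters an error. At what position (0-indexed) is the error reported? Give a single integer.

Answer: 25

Derivation:
pos=0: emit ID 'z' (now at pos=1)
pos=2: emit MINUS '-'
pos=4: emit RPAREN ')'
pos=5: emit ID 'tmp' (now at pos=8)
pos=9: enter COMMENT mode (saw '/*')
exit COMMENT mode (now at pos=16)
pos=17: enter COMMENT mode (saw '/*')
exit COMMENT mode (now at pos=24)
pos=25: enter COMMENT mode (saw '/*')
pos=25: ERROR — unterminated comment (reached EOF)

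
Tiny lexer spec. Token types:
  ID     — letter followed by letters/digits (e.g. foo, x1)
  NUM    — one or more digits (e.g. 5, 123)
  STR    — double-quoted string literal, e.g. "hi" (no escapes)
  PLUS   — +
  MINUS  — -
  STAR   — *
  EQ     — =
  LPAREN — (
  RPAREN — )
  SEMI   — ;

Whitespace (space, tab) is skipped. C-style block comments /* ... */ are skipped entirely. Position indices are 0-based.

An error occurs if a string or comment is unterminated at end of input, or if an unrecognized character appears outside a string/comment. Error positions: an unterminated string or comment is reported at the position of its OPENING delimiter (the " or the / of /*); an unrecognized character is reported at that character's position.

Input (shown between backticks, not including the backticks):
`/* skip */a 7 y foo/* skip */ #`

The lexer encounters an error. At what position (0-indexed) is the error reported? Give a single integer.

Answer: 30

Derivation:
pos=0: enter COMMENT mode (saw '/*')
exit COMMENT mode (now at pos=10)
pos=10: emit ID 'a' (now at pos=11)
pos=12: emit NUM '7' (now at pos=13)
pos=14: emit ID 'y' (now at pos=15)
pos=16: emit ID 'foo' (now at pos=19)
pos=19: enter COMMENT mode (saw '/*')
exit COMMENT mode (now at pos=29)
pos=30: ERROR — unrecognized char '#'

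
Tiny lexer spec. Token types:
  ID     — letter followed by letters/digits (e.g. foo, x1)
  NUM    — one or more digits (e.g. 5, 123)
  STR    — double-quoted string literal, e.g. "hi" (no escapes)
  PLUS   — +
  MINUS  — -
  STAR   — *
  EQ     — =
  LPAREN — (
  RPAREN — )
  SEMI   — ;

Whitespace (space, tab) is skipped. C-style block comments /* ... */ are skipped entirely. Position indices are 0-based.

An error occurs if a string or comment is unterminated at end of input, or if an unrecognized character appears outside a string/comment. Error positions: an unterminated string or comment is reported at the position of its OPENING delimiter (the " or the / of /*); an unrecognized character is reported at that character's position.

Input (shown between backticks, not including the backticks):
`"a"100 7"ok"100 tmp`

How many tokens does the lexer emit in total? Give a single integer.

pos=0: enter STRING mode
pos=0: emit STR "a" (now at pos=3)
pos=3: emit NUM '100' (now at pos=6)
pos=7: emit NUM '7' (now at pos=8)
pos=8: enter STRING mode
pos=8: emit STR "ok" (now at pos=12)
pos=12: emit NUM '100' (now at pos=15)
pos=16: emit ID 'tmp' (now at pos=19)
DONE. 6 tokens: [STR, NUM, NUM, STR, NUM, ID]

Answer: 6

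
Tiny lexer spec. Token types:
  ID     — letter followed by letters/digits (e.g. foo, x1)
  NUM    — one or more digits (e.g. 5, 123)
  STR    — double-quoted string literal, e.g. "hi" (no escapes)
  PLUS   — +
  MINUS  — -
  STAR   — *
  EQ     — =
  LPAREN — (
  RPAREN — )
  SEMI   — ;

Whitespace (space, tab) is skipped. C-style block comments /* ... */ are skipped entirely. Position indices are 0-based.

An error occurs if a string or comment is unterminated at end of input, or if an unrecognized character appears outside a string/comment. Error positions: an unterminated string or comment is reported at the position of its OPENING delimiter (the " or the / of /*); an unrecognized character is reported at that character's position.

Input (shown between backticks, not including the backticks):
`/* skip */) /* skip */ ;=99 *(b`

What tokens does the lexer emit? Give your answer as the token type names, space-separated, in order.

pos=0: enter COMMENT mode (saw '/*')
exit COMMENT mode (now at pos=10)
pos=10: emit RPAREN ')'
pos=12: enter COMMENT mode (saw '/*')
exit COMMENT mode (now at pos=22)
pos=23: emit SEMI ';'
pos=24: emit EQ '='
pos=25: emit NUM '99' (now at pos=27)
pos=28: emit STAR '*'
pos=29: emit LPAREN '('
pos=30: emit ID 'b' (now at pos=31)
DONE. 7 tokens: [RPAREN, SEMI, EQ, NUM, STAR, LPAREN, ID]

Answer: RPAREN SEMI EQ NUM STAR LPAREN ID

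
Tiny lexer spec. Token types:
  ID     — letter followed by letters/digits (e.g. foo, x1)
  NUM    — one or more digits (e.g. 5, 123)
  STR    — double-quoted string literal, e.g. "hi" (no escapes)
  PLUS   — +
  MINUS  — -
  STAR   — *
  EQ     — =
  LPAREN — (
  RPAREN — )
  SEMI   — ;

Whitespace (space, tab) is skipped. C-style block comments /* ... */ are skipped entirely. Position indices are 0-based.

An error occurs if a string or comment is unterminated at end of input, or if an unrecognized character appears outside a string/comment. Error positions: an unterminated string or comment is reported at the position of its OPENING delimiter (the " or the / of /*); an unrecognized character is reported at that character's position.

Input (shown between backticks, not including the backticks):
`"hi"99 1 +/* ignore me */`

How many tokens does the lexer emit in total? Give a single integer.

pos=0: enter STRING mode
pos=0: emit STR "hi" (now at pos=4)
pos=4: emit NUM '99' (now at pos=6)
pos=7: emit NUM '1' (now at pos=8)
pos=9: emit PLUS '+'
pos=10: enter COMMENT mode (saw '/*')
exit COMMENT mode (now at pos=25)
DONE. 4 tokens: [STR, NUM, NUM, PLUS]

Answer: 4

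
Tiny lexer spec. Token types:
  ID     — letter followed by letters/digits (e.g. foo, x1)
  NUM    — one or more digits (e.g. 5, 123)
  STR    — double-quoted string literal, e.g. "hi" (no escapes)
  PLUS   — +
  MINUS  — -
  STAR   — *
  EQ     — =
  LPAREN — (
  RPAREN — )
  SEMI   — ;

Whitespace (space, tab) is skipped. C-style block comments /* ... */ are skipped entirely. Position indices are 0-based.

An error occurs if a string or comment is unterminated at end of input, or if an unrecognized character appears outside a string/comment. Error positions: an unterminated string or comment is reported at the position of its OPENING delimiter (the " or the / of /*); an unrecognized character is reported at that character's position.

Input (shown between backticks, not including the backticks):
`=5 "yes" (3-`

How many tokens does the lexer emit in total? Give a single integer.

pos=0: emit EQ '='
pos=1: emit NUM '5' (now at pos=2)
pos=3: enter STRING mode
pos=3: emit STR "yes" (now at pos=8)
pos=9: emit LPAREN '('
pos=10: emit NUM '3' (now at pos=11)
pos=11: emit MINUS '-'
DONE. 6 tokens: [EQ, NUM, STR, LPAREN, NUM, MINUS]

Answer: 6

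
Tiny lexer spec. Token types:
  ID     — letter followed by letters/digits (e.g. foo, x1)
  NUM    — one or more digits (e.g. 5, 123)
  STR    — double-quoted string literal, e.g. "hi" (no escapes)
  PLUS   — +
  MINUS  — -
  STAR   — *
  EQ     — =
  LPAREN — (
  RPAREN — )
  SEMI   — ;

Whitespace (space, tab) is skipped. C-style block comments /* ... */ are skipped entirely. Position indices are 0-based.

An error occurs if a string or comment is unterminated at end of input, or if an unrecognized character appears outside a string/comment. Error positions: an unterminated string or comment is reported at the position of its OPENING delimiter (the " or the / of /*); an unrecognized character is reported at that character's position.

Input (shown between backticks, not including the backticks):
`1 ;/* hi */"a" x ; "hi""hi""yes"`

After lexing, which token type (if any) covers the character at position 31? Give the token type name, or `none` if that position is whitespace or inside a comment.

pos=0: emit NUM '1' (now at pos=1)
pos=2: emit SEMI ';'
pos=3: enter COMMENT mode (saw '/*')
exit COMMENT mode (now at pos=11)
pos=11: enter STRING mode
pos=11: emit STR "a" (now at pos=14)
pos=15: emit ID 'x' (now at pos=16)
pos=17: emit SEMI ';'
pos=19: enter STRING mode
pos=19: emit STR "hi" (now at pos=23)
pos=23: enter STRING mode
pos=23: emit STR "hi" (now at pos=27)
pos=27: enter STRING mode
pos=27: emit STR "yes" (now at pos=32)
DONE. 8 tokens: [NUM, SEMI, STR, ID, SEMI, STR, STR, STR]
Position 31: char is '"' -> STR

Answer: STR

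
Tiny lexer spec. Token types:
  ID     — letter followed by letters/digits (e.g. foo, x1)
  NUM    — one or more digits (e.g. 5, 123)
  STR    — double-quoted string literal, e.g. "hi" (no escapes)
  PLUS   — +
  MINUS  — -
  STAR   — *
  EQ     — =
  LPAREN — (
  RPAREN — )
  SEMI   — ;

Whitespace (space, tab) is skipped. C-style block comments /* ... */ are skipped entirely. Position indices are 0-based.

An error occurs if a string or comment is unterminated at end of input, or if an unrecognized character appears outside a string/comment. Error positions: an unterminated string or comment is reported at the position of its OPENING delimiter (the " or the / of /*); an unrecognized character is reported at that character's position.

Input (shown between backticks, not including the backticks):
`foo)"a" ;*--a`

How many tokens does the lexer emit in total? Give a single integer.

Answer: 8

Derivation:
pos=0: emit ID 'foo' (now at pos=3)
pos=3: emit RPAREN ')'
pos=4: enter STRING mode
pos=4: emit STR "a" (now at pos=7)
pos=8: emit SEMI ';'
pos=9: emit STAR '*'
pos=10: emit MINUS '-'
pos=11: emit MINUS '-'
pos=12: emit ID 'a' (now at pos=13)
DONE. 8 tokens: [ID, RPAREN, STR, SEMI, STAR, MINUS, MINUS, ID]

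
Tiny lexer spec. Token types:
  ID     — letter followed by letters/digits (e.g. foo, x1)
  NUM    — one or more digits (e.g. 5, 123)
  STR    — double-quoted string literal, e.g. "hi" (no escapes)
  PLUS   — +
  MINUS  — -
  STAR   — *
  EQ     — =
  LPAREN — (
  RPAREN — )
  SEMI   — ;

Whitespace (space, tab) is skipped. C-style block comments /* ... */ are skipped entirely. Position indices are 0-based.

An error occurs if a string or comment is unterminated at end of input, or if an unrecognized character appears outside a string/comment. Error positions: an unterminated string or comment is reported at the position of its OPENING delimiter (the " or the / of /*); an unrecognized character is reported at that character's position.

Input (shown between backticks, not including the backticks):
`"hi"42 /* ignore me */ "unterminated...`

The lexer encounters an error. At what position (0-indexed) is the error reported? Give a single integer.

Answer: 23

Derivation:
pos=0: enter STRING mode
pos=0: emit STR "hi" (now at pos=4)
pos=4: emit NUM '42' (now at pos=6)
pos=7: enter COMMENT mode (saw '/*')
exit COMMENT mode (now at pos=22)
pos=23: enter STRING mode
pos=23: ERROR — unterminated string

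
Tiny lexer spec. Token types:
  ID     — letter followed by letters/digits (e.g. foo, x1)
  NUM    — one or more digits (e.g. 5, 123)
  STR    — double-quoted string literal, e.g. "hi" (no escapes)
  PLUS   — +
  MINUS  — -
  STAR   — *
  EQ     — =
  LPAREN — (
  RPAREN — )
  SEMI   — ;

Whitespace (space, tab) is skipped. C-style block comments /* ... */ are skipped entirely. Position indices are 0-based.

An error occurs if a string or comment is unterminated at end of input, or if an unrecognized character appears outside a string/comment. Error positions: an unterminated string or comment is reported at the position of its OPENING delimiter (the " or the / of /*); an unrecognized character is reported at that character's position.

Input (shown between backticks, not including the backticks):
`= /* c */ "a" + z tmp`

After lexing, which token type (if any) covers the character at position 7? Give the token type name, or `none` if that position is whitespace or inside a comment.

Answer: none

Derivation:
pos=0: emit EQ '='
pos=2: enter COMMENT mode (saw '/*')
exit COMMENT mode (now at pos=9)
pos=10: enter STRING mode
pos=10: emit STR "a" (now at pos=13)
pos=14: emit PLUS '+'
pos=16: emit ID 'z' (now at pos=17)
pos=18: emit ID 'tmp' (now at pos=21)
DONE. 5 tokens: [EQ, STR, PLUS, ID, ID]
Position 7: char is '*' -> none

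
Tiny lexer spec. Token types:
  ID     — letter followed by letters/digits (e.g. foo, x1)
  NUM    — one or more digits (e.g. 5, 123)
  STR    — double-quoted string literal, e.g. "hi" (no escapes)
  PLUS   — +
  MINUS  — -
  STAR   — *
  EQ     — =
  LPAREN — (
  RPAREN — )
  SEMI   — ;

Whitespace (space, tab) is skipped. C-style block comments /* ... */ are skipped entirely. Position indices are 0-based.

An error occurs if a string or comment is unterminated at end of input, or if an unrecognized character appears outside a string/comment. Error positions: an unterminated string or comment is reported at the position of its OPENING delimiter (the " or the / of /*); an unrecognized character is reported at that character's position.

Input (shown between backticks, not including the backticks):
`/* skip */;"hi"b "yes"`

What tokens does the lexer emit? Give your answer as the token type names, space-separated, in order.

pos=0: enter COMMENT mode (saw '/*')
exit COMMENT mode (now at pos=10)
pos=10: emit SEMI ';'
pos=11: enter STRING mode
pos=11: emit STR "hi" (now at pos=15)
pos=15: emit ID 'b' (now at pos=16)
pos=17: enter STRING mode
pos=17: emit STR "yes" (now at pos=22)
DONE. 4 tokens: [SEMI, STR, ID, STR]

Answer: SEMI STR ID STR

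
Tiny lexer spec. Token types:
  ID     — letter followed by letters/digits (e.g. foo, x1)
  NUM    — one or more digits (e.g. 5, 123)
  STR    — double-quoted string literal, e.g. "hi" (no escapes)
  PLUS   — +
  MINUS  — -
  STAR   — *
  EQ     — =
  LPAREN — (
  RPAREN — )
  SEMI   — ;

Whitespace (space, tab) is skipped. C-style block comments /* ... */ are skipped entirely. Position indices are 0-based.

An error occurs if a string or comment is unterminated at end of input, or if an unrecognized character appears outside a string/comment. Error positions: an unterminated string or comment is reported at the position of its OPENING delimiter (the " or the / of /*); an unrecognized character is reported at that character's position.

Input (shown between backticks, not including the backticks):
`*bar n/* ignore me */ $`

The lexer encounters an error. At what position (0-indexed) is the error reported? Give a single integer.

pos=0: emit STAR '*'
pos=1: emit ID 'bar' (now at pos=4)
pos=5: emit ID 'n' (now at pos=6)
pos=6: enter COMMENT mode (saw '/*')
exit COMMENT mode (now at pos=21)
pos=22: ERROR — unrecognized char '$'

Answer: 22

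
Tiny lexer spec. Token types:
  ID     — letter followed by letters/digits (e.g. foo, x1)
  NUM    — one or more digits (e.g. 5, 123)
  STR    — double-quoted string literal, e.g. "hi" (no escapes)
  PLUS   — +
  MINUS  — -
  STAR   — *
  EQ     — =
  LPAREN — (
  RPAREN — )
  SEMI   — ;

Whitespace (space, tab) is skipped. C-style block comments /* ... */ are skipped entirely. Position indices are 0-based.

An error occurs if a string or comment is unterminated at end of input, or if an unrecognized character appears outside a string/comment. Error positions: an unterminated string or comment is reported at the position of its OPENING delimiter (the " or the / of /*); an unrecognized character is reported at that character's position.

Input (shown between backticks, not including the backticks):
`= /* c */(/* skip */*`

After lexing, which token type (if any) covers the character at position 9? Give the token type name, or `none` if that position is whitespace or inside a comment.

Answer: LPAREN

Derivation:
pos=0: emit EQ '='
pos=2: enter COMMENT mode (saw '/*')
exit COMMENT mode (now at pos=9)
pos=9: emit LPAREN '('
pos=10: enter COMMENT mode (saw '/*')
exit COMMENT mode (now at pos=20)
pos=20: emit STAR '*'
DONE. 3 tokens: [EQ, LPAREN, STAR]
Position 9: char is '(' -> LPAREN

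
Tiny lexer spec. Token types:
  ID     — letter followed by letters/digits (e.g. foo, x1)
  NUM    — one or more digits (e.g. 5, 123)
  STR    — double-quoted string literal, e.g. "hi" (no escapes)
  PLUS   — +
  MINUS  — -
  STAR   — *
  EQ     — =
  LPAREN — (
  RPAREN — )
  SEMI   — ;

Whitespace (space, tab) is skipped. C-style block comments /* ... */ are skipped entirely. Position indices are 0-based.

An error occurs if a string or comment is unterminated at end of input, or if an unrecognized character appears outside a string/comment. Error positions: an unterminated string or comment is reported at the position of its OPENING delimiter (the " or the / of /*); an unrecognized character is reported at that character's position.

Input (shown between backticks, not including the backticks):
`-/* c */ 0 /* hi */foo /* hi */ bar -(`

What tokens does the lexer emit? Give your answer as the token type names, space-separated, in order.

Answer: MINUS NUM ID ID MINUS LPAREN

Derivation:
pos=0: emit MINUS '-'
pos=1: enter COMMENT mode (saw '/*')
exit COMMENT mode (now at pos=8)
pos=9: emit NUM '0' (now at pos=10)
pos=11: enter COMMENT mode (saw '/*')
exit COMMENT mode (now at pos=19)
pos=19: emit ID 'foo' (now at pos=22)
pos=23: enter COMMENT mode (saw '/*')
exit COMMENT mode (now at pos=31)
pos=32: emit ID 'bar' (now at pos=35)
pos=36: emit MINUS '-'
pos=37: emit LPAREN '('
DONE. 6 tokens: [MINUS, NUM, ID, ID, MINUS, LPAREN]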